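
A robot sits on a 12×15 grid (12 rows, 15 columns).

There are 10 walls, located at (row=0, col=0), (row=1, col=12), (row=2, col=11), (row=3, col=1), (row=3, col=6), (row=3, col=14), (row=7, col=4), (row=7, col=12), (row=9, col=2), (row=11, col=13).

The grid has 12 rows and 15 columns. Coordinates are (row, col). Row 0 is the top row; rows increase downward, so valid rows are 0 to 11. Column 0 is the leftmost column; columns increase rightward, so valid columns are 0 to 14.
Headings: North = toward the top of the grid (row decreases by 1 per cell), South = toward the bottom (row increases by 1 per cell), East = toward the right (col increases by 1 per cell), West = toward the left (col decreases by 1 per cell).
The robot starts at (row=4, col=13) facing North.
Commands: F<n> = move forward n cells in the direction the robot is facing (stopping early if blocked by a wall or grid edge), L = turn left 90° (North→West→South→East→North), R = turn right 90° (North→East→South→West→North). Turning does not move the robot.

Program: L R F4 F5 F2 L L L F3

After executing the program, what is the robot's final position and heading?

Start: (row=4, col=13), facing North
  L: turn left, now facing West
  R: turn right, now facing North
  F4: move forward 4, now at (row=0, col=13)
  F5: move forward 0/5 (blocked), now at (row=0, col=13)
  F2: move forward 0/2 (blocked), now at (row=0, col=13)
  L: turn left, now facing West
  L: turn left, now facing South
  L: turn left, now facing East
  F3: move forward 1/3 (blocked), now at (row=0, col=14)
Final: (row=0, col=14), facing East

Answer: Final position: (row=0, col=14), facing East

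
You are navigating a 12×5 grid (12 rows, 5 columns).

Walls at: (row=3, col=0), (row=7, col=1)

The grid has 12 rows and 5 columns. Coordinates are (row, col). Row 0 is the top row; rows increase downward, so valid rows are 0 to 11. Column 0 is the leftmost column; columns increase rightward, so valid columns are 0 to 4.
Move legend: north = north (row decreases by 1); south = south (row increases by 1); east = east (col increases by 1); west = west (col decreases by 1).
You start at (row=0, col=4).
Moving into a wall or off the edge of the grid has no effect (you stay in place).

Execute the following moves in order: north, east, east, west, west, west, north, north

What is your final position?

Answer: Final position: (row=0, col=1)

Derivation:
Start: (row=0, col=4)
  north (north): blocked, stay at (row=0, col=4)
  east (east): blocked, stay at (row=0, col=4)
  east (east): blocked, stay at (row=0, col=4)
  west (west): (row=0, col=4) -> (row=0, col=3)
  west (west): (row=0, col=3) -> (row=0, col=2)
  west (west): (row=0, col=2) -> (row=0, col=1)
  north (north): blocked, stay at (row=0, col=1)
  north (north): blocked, stay at (row=0, col=1)
Final: (row=0, col=1)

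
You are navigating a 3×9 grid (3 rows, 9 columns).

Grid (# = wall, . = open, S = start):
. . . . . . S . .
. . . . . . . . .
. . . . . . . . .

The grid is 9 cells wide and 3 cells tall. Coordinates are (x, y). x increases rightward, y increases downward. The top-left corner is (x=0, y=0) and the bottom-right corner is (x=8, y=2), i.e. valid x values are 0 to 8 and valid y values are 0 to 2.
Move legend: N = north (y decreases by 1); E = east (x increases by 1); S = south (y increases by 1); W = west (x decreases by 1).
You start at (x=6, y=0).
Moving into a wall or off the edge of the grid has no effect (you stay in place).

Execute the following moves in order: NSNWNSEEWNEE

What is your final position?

Answer: Final position: (x=8, y=0)

Derivation:
Start: (x=6, y=0)
  N (north): blocked, stay at (x=6, y=0)
  S (south): (x=6, y=0) -> (x=6, y=1)
  N (north): (x=6, y=1) -> (x=6, y=0)
  W (west): (x=6, y=0) -> (x=5, y=0)
  N (north): blocked, stay at (x=5, y=0)
  S (south): (x=5, y=0) -> (x=5, y=1)
  E (east): (x=5, y=1) -> (x=6, y=1)
  E (east): (x=6, y=1) -> (x=7, y=1)
  W (west): (x=7, y=1) -> (x=6, y=1)
  N (north): (x=6, y=1) -> (x=6, y=0)
  E (east): (x=6, y=0) -> (x=7, y=0)
  E (east): (x=7, y=0) -> (x=8, y=0)
Final: (x=8, y=0)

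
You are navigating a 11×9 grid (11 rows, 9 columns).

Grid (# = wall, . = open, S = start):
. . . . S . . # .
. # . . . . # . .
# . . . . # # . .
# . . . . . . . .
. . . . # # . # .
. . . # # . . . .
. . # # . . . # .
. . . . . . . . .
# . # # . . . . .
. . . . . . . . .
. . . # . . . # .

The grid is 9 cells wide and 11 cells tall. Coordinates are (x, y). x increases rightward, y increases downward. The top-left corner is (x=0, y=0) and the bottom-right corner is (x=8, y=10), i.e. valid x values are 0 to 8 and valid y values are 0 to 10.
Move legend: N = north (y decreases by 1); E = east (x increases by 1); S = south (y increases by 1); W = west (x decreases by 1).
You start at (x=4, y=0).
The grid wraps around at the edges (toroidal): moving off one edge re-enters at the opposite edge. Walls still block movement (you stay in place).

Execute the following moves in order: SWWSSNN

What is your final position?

Answer: Final position: (x=2, y=1)

Derivation:
Start: (x=4, y=0)
  S (south): (x=4, y=0) -> (x=4, y=1)
  W (west): (x=4, y=1) -> (x=3, y=1)
  W (west): (x=3, y=1) -> (x=2, y=1)
  S (south): (x=2, y=1) -> (x=2, y=2)
  S (south): (x=2, y=2) -> (x=2, y=3)
  N (north): (x=2, y=3) -> (x=2, y=2)
  N (north): (x=2, y=2) -> (x=2, y=1)
Final: (x=2, y=1)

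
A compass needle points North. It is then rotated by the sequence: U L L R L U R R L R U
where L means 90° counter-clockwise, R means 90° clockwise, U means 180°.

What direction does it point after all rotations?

Answer: Final heading: South

Derivation:
Start: North
  U (U-turn (180°)) -> South
  L (left (90° counter-clockwise)) -> East
  L (left (90° counter-clockwise)) -> North
  R (right (90° clockwise)) -> East
  L (left (90° counter-clockwise)) -> North
  U (U-turn (180°)) -> South
  R (right (90° clockwise)) -> West
  R (right (90° clockwise)) -> North
  L (left (90° counter-clockwise)) -> West
  R (right (90° clockwise)) -> North
  U (U-turn (180°)) -> South
Final: South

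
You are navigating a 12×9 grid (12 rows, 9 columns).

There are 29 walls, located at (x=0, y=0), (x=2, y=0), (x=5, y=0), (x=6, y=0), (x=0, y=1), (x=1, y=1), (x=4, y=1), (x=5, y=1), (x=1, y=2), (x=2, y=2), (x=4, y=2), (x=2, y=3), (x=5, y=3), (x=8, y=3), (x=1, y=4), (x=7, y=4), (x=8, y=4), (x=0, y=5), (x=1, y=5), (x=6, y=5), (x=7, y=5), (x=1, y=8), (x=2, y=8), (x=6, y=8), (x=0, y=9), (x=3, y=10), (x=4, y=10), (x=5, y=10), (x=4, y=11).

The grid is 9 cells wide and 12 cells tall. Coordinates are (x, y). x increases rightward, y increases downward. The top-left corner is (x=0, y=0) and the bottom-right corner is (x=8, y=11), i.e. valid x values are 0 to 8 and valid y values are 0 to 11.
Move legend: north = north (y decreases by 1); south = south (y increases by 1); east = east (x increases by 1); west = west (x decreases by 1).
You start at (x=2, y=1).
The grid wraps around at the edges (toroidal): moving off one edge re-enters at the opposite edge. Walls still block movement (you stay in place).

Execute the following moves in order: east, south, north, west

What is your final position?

Answer: Final position: (x=2, y=1)

Derivation:
Start: (x=2, y=1)
  east (east): (x=2, y=1) -> (x=3, y=1)
  south (south): (x=3, y=1) -> (x=3, y=2)
  north (north): (x=3, y=2) -> (x=3, y=1)
  west (west): (x=3, y=1) -> (x=2, y=1)
Final: (x=2, y=1)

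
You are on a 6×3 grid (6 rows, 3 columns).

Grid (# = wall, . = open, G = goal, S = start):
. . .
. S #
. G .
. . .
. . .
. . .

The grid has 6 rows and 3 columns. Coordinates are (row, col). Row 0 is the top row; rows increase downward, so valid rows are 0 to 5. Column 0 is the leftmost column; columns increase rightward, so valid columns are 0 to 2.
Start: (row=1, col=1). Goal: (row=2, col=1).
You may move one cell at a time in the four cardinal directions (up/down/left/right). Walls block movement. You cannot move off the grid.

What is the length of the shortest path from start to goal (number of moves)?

Answer: Shortest path length: 1

Derivation:
BFS from (row=1, col=1) until reaching (row=2, col=1):
  Distance 0: (row=1, col=1)
  Distance 1: (row=0, col=1), (row=1, col=0), (row=2, col=1)  <- goal reached here
One shortest path (1 moves): (row=1, col=1) -> (row=2, col=1)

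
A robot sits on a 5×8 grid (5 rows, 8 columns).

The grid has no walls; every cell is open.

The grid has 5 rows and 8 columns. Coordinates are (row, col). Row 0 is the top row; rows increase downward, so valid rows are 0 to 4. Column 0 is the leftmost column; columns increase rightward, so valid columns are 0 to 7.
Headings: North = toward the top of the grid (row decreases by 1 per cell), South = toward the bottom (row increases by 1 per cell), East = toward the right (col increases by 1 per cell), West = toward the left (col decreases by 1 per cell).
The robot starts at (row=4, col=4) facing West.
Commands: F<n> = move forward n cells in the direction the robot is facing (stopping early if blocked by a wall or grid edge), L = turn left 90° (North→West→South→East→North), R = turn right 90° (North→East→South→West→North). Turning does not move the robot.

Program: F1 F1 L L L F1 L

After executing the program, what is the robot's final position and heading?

Answer: Final position: (row=3, col=2), facing West

Derivation:
Start: (row=4, col=4), facing West
  F1: move forward 1, now at (row=4, col=3)
  F1: move forward 1, now at (row=4, col=2)
  L: turn left, now facing South
  L: turn left, now facing East
  L: turn left, now facing North
  F1: move forward 1, now at (row=3, col=2)
  L: turn left, now facing West
Final: (row=3, col=2), facing West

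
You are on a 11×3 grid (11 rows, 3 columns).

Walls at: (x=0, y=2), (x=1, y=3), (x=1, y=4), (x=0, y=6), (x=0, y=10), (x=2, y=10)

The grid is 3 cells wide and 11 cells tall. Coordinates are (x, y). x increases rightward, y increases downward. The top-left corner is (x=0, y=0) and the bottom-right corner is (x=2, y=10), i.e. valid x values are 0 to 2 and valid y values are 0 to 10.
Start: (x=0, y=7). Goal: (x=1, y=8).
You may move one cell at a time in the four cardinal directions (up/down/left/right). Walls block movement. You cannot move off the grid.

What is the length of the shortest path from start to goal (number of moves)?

BFS from (x=0, y=7) until reaching (x=1, y=8):
  Distance 0: (x=0, y=7)
  Distance 1: (x=1, y=7), (x=0, y=8)
  Distance 2: (x=1, y=6), (x=2, y=7), (x=1, y=8), (x=0, y=9)  <- goal reached here
One shortest path (2 moves): (x=0, y=7) -> (x=1, y=7) -> (x=1, y=8)

Answer: Shortest path length: 2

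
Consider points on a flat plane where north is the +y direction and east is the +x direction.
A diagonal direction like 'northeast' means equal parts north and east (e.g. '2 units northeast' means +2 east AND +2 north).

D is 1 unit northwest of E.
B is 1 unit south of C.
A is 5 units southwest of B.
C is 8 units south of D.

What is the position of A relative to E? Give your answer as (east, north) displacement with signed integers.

Answer: A is at (east=-6, north=-13) relative to E.

Derivation:
Place E at the origin (east=0, north=0).
  D is 1 unit northwest of E: delta (east=-1, north=+1); D at (east=-1, north=1).
  C is 8 units south of D: delta (east=+0, north=-8); C at (east=-1, north=-7).
  B is 1 unit south of C: delta (east=+0, north=-1); B at (east=-1, north=-8).
  A is 5 units southwest of B: delta (east=-5, north=-5); A at (east=-6, north=-13).
Therefore A relative to E: (east=-6, north=-13).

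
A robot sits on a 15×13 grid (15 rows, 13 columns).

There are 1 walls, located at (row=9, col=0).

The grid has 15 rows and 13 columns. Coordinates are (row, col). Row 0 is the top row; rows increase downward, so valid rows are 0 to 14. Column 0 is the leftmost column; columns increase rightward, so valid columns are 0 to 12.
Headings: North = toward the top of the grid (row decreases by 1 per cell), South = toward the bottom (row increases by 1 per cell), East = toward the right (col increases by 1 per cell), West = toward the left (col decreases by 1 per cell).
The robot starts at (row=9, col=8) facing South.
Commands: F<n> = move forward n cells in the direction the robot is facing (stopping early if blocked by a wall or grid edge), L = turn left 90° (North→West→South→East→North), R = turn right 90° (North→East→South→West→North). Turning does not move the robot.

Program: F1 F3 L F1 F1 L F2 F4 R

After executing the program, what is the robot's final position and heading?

Start: (row=9, col=8), facing South
  F1: move forward 1, now at (row=10, col=8)
  F3: move forward 3, now at (row=13, col=8)
  L: turn left, now facing East
  F1: move forward 1, now at (row=13, col=9)
  F1: move forward 1, now at (row=13, col=10)
  L: turn left, now facing North
  F2: move forward 2, now at (row=11, col=10)
  F4: move forward 4, now at (row=7, col=10)
  R: turn right, now facing East
Final: (row=7, col=10), facing East

Answer: Final position: (row=7, col=10), facing East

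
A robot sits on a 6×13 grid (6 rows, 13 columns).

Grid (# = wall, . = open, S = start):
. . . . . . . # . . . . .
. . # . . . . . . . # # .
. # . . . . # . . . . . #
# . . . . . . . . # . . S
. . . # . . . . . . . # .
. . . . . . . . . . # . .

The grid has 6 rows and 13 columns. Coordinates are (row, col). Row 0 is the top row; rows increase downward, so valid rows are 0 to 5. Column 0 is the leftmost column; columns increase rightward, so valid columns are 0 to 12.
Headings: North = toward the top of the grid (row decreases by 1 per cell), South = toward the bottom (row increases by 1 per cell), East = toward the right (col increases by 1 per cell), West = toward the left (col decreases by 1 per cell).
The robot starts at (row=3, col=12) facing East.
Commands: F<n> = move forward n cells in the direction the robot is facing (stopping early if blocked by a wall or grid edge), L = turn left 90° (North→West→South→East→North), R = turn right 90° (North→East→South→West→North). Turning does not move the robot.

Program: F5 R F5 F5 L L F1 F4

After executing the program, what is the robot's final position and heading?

Answer: Final position: (row=3, col=12), facing North

Derivation:
Start: (row=3, col=12), facing East
  F5: move forward 0/5 (blocked), now at (row=3, col=12)
  R: turn right, now facing South
  F5: move forward 2/5 (blocked), now at (row=5, col=12)
  F5: move forward 0/5 (blocked), now at (row=5, col=12)
  L: turn left, now facing East
  L: turn left, now facing North
  F1: move forward 1, now at (row=4, col=12)
  F4: move forward 1/4 (blocked), now at (row=3, col=12)
Final: (row=3, col=12), facing North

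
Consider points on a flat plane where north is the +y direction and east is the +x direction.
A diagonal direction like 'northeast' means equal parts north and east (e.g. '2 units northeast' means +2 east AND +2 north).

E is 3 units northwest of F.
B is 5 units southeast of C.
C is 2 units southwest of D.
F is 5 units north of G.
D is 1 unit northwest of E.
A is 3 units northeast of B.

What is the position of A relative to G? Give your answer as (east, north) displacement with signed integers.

Place G at the origin (east=0, north=0).
  F is 5 units north of G: delta (east=+0, north=+5); F at (east=0, north=5).
  E is 3 units northwest of F: delta (east=-3, north=+3); E at (east=-3, north=8).
  D is 1 unit northwest of E: delta (east=-1, north=+1); D at (east=-4, north=9).
  C is 2 units southwest of D: delta (east=-2, north=-2); C at (east=-6, north=7).
  B is 5 units southeast of C: delta (east=+5, north=-5); B at (east=-1, north=2).
  A is 3 units northeast of B: delta (east=+3, north=+3); A at (east=2, north=5).
Therefore A relative to G: (east=2, north=5).

Answer: A is at (east=2, north=5) relative to G.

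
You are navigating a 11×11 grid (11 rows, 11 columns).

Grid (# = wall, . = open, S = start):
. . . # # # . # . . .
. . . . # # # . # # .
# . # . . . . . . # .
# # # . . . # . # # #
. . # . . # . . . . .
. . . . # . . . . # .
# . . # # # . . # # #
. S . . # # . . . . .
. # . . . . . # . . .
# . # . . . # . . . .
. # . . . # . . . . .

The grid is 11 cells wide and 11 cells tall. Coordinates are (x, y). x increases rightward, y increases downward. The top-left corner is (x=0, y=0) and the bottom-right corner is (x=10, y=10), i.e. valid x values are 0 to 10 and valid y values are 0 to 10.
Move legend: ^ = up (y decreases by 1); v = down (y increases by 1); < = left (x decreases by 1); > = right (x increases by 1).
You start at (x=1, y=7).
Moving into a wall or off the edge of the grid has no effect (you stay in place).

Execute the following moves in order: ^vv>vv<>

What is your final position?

Answer: Final position: (x=3, y=8)

Derivation:
Start: (x=1, y=7)
  ^ (up): (x=1, y=7) -> (x=1, y=6)
  v (down): (x=1, y=6) -> (x=1, y=7)
  v (down): blocked, stay at (x=1, y=7)
  > (right): (x=1, y=7) -> (x=2, y=7)
  v (down): (x=2, y=7) -> (x=2, y=8)
  v (down): blocked, stay at (x=2, y=8)
  < (left): blocked, stay at (x=2, y=8)
  > (right): (x=2, y=8) -> (x=3, y=8)
Final: (x=3, y=8)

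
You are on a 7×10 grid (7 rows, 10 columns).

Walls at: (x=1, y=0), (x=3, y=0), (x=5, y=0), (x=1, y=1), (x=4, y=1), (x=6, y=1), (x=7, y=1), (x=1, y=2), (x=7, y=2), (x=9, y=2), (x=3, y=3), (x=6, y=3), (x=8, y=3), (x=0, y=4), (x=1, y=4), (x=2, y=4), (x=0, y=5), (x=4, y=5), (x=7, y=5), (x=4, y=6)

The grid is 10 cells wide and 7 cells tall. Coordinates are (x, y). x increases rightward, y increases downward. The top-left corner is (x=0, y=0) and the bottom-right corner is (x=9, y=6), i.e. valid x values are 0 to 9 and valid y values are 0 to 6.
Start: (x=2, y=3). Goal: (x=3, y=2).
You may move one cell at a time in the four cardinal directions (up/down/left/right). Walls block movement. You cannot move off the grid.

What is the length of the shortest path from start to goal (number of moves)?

BFS from (x=2, y=3) until reaching (x=3, y=2):
  Distance 0: (x=2, y=3)
  Distance 1: (x=2, y=2), (x=1, y=3)
  Distance 2: (x=2, y=1), (x=3, y=2), (x=0, y=3)  <- goal reached here
One shortest path (2 moves): (x=2, y=3) -> (x=2, y=2) -> (x=3, y=2)

Answer: Shortest path length: 2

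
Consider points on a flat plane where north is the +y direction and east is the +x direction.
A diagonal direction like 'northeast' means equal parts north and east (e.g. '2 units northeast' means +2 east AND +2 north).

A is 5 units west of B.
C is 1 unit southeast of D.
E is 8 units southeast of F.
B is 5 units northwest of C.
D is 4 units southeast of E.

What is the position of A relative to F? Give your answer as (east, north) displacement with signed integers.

Place F at the origin (east=0, north=0).
  E is 8 units southeast of F: delta (east=+8, north=-8); E at (east=8, north=-8).
  D is 4 units southeast of E: delta (east=+4, north=-4); D at (east=12, north=-12).
  C is 1 unit southeast of D: delta (east=+1, north=-1); C at (east=13, north=-13).
  B is 5 units northwest of C: delta (east=-5, north=+5); B at (east=8, north=-8).
  A is 5 units west of B: delta (east=-5, north=+0); A at (east=3, north=-8).
Therefore A relative to F: (east=3, north=-8).

Answer: A is at (east=3, north=-8) relative to F.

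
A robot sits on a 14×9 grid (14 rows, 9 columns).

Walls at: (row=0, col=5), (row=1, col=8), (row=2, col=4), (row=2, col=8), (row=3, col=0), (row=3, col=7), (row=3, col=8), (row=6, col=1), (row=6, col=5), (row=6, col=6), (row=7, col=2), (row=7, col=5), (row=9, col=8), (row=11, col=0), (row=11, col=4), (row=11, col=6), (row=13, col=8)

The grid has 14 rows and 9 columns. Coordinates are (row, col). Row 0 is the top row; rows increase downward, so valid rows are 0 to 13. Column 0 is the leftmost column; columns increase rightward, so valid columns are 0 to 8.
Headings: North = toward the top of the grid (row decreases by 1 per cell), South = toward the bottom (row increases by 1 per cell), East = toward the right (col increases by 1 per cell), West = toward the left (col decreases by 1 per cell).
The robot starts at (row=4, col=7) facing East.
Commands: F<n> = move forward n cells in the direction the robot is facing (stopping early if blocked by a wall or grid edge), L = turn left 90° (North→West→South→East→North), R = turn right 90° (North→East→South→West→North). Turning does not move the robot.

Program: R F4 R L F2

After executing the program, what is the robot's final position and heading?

Answer: Final position: (row=10, col=7), facing South

Derivation:
Start: (row=4, col=7), facing East
  R: turn right, now facing South
  F4: move forward 4, now at (row=8, col=7)
  R: turn right, now facing West
  L: turn left, now facing South
  F2: move forward 2, now at (row=10, col=7)
Final: (row=10, col=7), facing South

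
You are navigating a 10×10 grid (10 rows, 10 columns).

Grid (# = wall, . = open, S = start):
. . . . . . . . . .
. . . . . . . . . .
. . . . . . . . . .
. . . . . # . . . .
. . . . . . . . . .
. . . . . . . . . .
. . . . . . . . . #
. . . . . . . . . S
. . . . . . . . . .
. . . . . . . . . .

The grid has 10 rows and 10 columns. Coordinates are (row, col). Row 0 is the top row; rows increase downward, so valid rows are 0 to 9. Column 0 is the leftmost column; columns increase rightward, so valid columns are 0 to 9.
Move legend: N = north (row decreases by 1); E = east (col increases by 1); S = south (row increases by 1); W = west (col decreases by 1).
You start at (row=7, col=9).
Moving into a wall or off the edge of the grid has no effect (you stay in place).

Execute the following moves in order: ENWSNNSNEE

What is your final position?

Answer: Final position: (row=6, col=8)

Derivation:
Start: (row=7, col=9)
  E (east): blocked, stay at (row=7, col=9)
  N (north): blocked, stay at (row=7, col=9)
  W (west): (row=7, col=9) -> (row=7, col=8)
  S (south): (row=7, col=8) -> (row=8, col=8)
  N (north): (row=8, col=8) -> (row=7, col=8)
  N (north): (row=7, col=8) -> (row=6, col=8)
  S (south): (row=6, col=8) -> (row=7, col=8)
  N (north): (row=7, col=8) -> (row=6, col=8)
  E (east): blocked, stay at (row=6, col=8)
  E (east): blocked, stay at (row=6, col=8)
Final: (row=6, col=8)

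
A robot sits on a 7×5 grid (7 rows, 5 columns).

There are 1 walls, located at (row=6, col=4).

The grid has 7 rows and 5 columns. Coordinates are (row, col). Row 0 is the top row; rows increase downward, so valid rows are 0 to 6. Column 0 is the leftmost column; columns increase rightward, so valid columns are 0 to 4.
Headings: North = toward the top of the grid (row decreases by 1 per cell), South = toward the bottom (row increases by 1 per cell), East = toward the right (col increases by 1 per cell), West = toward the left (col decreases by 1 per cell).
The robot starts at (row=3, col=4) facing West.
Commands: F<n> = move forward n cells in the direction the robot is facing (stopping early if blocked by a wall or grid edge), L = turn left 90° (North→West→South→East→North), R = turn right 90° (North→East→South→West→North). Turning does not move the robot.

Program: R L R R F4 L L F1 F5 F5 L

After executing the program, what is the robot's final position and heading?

Answer: Final position: (row=3, col=0), facing South

Derivation:
Start: (row=3, col=4), facing West
  R: turn right, now facing North
  L: turn left, now facing West
  R: turn right, now facing North
  R: turn right, now facing East
  F4: move forward 0/4 (blocked), now at (row=3, col=4)
  L: turn left, now facing North
  L: turn left, now facing West
  F1: move forward 1, now at (row=3, col=3)
  F5: move forward 3/5 (blocked), now at (row=3, col=0)
  F5: move forward 0/5 (blocked), now at (row=3, col=0)
  L: turn left, now facing South
Final: (row=3, col=0), facing South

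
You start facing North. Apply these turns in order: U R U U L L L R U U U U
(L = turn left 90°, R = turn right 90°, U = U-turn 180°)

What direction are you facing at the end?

Answer: Final heading: East

Derivation:
Start: North
  U (U-turn (180°)) -> South
  R (right (90° clockwise)) -> West
  U (U-turn (180°)) -> East
  U (U-turn (180°)) -> West
  L (left (90° counter-clockwise)) -> South
  L (left (90° counter-clockwise)) -> East
  L (left (90° counter-clockwise)) -> North
  R (right (90° clockwise)) -> East
  U (U-turn (180°)) -> West
  U (U-turn (180°)) -> East
  U (U-turn (180°)) -> West
  U (U-turn (180°)) -> East
Final: East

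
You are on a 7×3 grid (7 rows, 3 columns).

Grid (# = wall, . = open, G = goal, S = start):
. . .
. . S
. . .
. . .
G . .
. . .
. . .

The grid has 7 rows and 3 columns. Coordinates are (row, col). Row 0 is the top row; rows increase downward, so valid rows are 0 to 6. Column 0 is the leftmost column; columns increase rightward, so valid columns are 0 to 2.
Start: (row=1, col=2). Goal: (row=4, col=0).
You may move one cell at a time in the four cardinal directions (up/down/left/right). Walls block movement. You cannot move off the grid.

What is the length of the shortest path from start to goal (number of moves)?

BFS from (row=1, col=2) until reaching (row=4, col=0):
  Distance 0: (row=1, col=2)
  Distance 1: (row=0, col=2), (row=1, col=1), (row=2, col=2)
  Distance 2: (row=0, col=1), (row=1, col=0), (row=2, col=1), (row=3, col=2)
  Distance 3: (row=0, col=0), (row=2, col=0), (row=3, col=1), (row=4, col=2)
  Distance 4: (row=3, col=0), (row=4, col=1), (row=5, col=2)
  Distance 5: (row=4, col=0), (row=5, col=1), (row=6, col=2)  <- goal reached here
One shortest path (5 moves): (row=1, col=2) -> (row=1, col=1) -> (row=1, col=0) -> (row=2, col=0) -> (row=3, col=0) -> (row=4, col=0)

Answer: Shortest path length: 5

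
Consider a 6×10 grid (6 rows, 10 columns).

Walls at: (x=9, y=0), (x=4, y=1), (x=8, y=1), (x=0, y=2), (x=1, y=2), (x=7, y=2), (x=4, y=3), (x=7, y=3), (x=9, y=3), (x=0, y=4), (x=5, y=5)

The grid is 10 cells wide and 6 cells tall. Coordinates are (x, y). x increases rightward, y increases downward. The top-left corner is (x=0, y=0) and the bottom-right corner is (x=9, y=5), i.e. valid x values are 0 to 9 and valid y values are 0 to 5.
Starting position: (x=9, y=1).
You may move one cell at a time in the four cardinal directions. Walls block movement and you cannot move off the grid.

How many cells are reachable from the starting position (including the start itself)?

Answer: Reachable cells: 49

Derivation:
BFS flood-fill from (x=9, y=1):
  Distance 0: (x=9, y=1)
  Distance 1: (x=9, y=2)
  Distance 2: (x=8, y=2)
  Distance 3: (x=8, y=3)
  Distance 4: (x=8, y=4)
  Distance 5: (x=7, y=4), (x=9, y=4), (x=8, y=5)
  Distance 6: (x=6, y=4), (x=7, y=5), (x=9, y=5)
  Distance 7: (x=6, y=3), (x=5, y=4), (x=6, y=5)
  Distance 8: (x=6, y=2), (x=5, y=3), (x=4, y=4)
  Distance 9: (x=6, y=1), (x=5, y=2), (x=3, y=4), (x=4, y=5)
  Distance 10: (x=6, y=0), (x=5, y=1), (x=7, y=1), (x=4, y=2), (x=3, y=3), (x=2, y=4), (x=3, y=5)
  Distance 11: (x=5, y=0), (x=7, y=0), (x=3, y=2), (x=2, y=3), (x=1, y=4), (x=2, y=5)
  Distance 12: (x=4, y=0), (x=8, y=0), (x=3, y=1), (x=2, y=2), (x=1, y=3), (x=1, y=5)
  Distance 13: (x=3, y=0), (x=2, y=1), (x=0, y=3), (x=0, y=5)
  Distance 14: (x=2, y=0), (x=1, y=1)
  Distance 15: (x=1, y=0), (x=0, y=1)
  Distance 16: (x=0, y=0)
Total reachable: 49 (grid has 49 open cells total)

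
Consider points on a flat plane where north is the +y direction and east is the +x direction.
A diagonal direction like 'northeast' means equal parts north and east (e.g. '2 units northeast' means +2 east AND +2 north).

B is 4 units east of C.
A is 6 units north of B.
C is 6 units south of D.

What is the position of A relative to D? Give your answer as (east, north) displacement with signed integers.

Place D at the origin (east=0, north=0).
  C is 6 units south of D: delta (east=+0, north=-6); C at (east=0, north=-6).
  B is 4 units east of C: delta (east=+4, north=+0); B at (east=4, north=-6).
  A is 6 units north of B: delta (east=+0, north=+6); A at (east=4, north=0).
Therefore A relative to D: (east=4, north=0).

Answer: A is at (east=4, north=0) relative to D.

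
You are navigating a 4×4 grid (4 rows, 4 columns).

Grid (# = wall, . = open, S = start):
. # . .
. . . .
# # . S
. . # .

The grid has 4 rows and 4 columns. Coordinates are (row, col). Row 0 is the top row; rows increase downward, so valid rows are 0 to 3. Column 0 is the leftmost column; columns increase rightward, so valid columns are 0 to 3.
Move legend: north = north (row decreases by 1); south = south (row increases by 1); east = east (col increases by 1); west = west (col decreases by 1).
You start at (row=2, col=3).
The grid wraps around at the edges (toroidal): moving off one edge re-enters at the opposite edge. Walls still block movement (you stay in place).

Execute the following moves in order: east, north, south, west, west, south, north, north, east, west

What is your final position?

Start: (row=2, col=3)
  east (east): blocked, stay at (row=2, col=3)
  north (north): (row=2, col=3) -> (row=1, col=3)
  south (south): (row=1, col=3) -> (row=2, col=3)
  west (west): (row=2, col=3) -> (row=2, col=2)
  west (west): blocked, stay at (row=2, col=2)
  south (south): blocked, stay at (row=2, col=2)
  north (north): (row=2, col=2) -> (row=1, col=2)
  north (north): (row=1, col=2) -> (row=0, col=2)
  east (east): (row=0, col=2) -> (row=0, col=3)
  west (west): (row=0, col=3) -> (row=0, col=2)
Final: (row=0, col=2)

Answer: Final position: (row=0, col=2)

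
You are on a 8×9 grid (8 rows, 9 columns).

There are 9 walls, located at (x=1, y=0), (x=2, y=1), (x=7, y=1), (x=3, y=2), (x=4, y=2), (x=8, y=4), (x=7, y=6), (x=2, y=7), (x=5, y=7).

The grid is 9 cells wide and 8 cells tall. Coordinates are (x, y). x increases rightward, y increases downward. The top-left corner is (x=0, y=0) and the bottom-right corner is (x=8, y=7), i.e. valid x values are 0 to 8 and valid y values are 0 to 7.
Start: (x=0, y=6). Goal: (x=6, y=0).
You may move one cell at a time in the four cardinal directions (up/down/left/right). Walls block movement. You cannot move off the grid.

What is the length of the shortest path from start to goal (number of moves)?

Answer: Shortest path length: 12

Derivation:
BFS from (x=0, y=6) until reaching (x=6, y=0):
  Distance 0: (x=0, y=6)
  Distance 1: (x=0, y=5), (x=1, y=6), (x=0, y=7)
  Distance 2: (x=0, y=4), (x=1, y=5), (x=2, y=6), (x=1, y=7)
  Distance 3: (x=0, y=3), (x=1, y=4), (x=2, y=5), (x=3, y=6)
  Distance 4: (x=0, y=2), (x=1, y=3), (x=2, y=4), (x=3, y=5), (x=4, y=6), (x=3, y=7)
  Distance 5: (x=0, y=1), (x=1, y=2), (x=2, y=3), (x=3, y=4), (x=4, y=5), (x=5, y=6), (x=4, y=7)
  Distance 6: (x=0, y=0), (x=1, y=1), (x=2, y=2), (x=3, y=3), (x=4, y=4), (x=5, y=5), (x=6, y=6)
  Distance 7: (x=4, y=3), (x=5, y=4), (x=6, y=5), (x=6, y=7)
  Distance 8: (x=5, y=3), (x=6, y=4), (x=7, y=5), (x=7, y=7)
  Distance 9: (x=5, y=2), (x=6, y=3), (x=7, y=4), (x=8, y=5), (x=8, y=7)
  Distance 10: (x=5, y=1), (x=6, y=2), (x=7, y=3), (x=8, y=6)
  Distance 11: (x=5, y=0), (x=4, y=1), (x=6, y=1), (x=7, y=2), (x=8, y=3)
  Distance 12: (x=4, y=0), (x=6, y=0), (x=3, y=1), (x=8, y=2)  <- goal reached here
One shortest path (12 moves): (x=0, y=6) -> (x=1, y=6) -> (x=2, y=6) -> (x=3, y=6) -> (x=4, y=6) -> (x=5, y=6) -> (x=6, y=6) -> (x=6, y=5) -> (x=6, y=4) -> (x=6, y=3) -> (x=6, y=2) -> (x=6, y=1) -> (x=6, y=0)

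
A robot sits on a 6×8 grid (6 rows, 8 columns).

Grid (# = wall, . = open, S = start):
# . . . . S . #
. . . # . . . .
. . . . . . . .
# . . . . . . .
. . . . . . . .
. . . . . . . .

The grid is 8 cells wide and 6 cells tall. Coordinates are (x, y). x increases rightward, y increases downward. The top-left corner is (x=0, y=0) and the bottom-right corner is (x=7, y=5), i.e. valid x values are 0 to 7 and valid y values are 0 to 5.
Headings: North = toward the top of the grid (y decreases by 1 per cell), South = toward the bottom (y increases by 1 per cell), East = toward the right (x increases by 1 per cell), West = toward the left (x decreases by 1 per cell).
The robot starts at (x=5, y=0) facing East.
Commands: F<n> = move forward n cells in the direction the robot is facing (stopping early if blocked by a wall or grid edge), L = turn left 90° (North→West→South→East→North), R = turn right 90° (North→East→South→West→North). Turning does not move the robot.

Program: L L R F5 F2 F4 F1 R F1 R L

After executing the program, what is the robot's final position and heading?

Answer: Final position: (x=6, y=0), facing East

Derivation:
Start: (x=5, y=0), facing East
  L: turn left, now facing North
  L: turn left, now facing West
  R: turn right, now facing North
  F5: move forward 0/5 (blocked), now at (x=5, y=0)
  F2: move forward 0/2 (blocked), now at (x=5, y=0)
  F4: move forward 0/4 (blocked), now at (x=5, y=0)
  F1: move forward 0/1 (blocked), now at (x=5, y=0)
  R: turn right, now facing East
  F1: move forward 1, now at (x=6, y=0)
  R: turn right, now facing South
  L: turn left, now facing East
Final: (x=6, y=0), facing East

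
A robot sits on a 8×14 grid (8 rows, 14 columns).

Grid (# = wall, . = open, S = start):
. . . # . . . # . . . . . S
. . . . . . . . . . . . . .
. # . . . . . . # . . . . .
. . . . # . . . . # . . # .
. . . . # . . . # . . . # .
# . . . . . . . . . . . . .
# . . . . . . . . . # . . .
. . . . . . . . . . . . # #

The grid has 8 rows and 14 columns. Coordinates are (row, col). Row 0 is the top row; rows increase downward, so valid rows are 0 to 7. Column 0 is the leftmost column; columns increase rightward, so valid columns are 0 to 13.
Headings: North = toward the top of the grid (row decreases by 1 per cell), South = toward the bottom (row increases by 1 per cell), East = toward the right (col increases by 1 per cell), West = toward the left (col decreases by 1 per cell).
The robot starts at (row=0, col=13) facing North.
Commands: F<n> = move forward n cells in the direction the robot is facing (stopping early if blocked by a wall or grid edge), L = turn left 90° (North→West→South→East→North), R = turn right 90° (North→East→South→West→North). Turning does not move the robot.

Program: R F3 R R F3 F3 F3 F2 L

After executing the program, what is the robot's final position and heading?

Start: (row=0, col=13), facing North
  R: turn right, now facing East
  F3: move forward 0/3 (blocked), now at (row=0, col=13)
  R: turn right, now facing South
  R: turn right, now facing West
  F3: move forward 3, now at (row=0, col=10)
  F3: move forward 2/3 (blocked), now at (row=0, col=8)
  F3: move forward 0/3 (blocked), now at (row=0, col=8)
  F2: move forward 0/2 (blocked), now at (row=0, col=8)
  L: turn left, now facing South
Final: (row=0, col=8), facing South

Answer: Final position: (row=0, col=8), facing South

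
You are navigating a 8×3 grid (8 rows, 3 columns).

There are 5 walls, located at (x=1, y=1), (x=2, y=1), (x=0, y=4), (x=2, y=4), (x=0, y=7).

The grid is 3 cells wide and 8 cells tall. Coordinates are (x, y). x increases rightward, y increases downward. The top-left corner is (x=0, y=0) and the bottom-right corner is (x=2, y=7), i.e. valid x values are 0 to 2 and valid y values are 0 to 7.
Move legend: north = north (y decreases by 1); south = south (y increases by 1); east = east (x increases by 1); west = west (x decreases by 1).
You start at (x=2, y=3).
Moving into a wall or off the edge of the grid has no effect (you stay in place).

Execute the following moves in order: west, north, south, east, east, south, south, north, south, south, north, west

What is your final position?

Answer: Final position: (x=1, y=2)

Derivation:
Start: (x=2, y=3)
  west (west): (x=2, y=3) -> (x=1, y=3)
  north (north): (x=1, y=3) -> (x=1, y=2)
  south (south): (x=1, y=2) -> (x=1, y=3)
  east (east): (x=1, y=3) -> (x=2, y=3)
  east (east): blocked, stay at (x=2, y=3)
  south (south): blocked, stay at (x=2, y=3)
  south (south): blocked, stay at (x=2, y=3)
  north (north): (x=2, y=3) -> (x=2, y=2)
  south (south): (x=2, y=2) -> (x=2, y=3)
  south (south): blocked, stay at (x=2, y=3)
  north (north): (x=2, y=3) -> (x=2, y=2)
  west (west): (x=2, y=2) -> (x=1, y=2)
Final: (x=1, y=2)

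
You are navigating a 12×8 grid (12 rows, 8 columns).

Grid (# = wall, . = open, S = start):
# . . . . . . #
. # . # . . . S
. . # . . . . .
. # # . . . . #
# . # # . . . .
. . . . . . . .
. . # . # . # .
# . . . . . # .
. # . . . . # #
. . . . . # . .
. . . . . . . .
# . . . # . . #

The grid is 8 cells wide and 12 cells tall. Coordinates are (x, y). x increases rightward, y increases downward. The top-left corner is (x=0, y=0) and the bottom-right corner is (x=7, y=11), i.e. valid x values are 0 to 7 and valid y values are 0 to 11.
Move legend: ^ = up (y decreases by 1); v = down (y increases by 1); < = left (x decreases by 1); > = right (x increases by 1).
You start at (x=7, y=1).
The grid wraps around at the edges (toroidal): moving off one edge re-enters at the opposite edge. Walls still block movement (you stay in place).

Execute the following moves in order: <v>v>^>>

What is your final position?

Start: (x=7, y=1)
  < (left): (x=7, y=1) -> (x=6, y=1)
  v (down): (x=6, y=1) -> (x=6, y=2)
  > (right): (x=6, y=2) -> (x=7, y=2)
  v (down): blocked, stay at (x=7, y=2)
  > (right): (x=7, y=2) -> (x=0, y=2)
  ^ (up): (x=0, y=2) -> (x=0, y=1)
  > (right): blocked, stay at (x=0, y=1)
  > (right): blocked, stay at (x=0, y=1)
Final: (x=0, y=1)

Answer: Final position: (x=0, y=1)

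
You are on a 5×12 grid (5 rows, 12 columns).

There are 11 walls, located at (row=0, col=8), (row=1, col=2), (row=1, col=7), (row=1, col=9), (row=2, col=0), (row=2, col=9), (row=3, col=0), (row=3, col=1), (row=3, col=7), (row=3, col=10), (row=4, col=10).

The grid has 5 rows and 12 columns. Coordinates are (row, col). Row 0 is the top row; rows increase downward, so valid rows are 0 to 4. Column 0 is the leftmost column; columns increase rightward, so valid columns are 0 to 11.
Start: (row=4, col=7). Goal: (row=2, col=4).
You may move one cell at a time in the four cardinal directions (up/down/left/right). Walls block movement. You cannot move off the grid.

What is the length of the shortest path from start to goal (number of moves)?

Answer: Shortest path length: 5

Derivation:
BFS from (row=4, col=7) until reaching (row=2, col=4):
  Distance 0: (row=4, col=7)
  Distance 1: (row=4, col=6), (row=4, col=8)
  Distance 2: (row=3, col=6), (row=3, col=8), (row=4, col=5), (row=4, col=9)
  Distance 3: (row=2, col=6), (row=2, col=8), (row=3, col=5), (row=3, col=9), (row=4, col=4)
  Distance 4: (row=1, col=6), (row=1, col=8), (row=2, col=5), (row=2, col=7), (row=3, col=4), (row=4, col=3)
  Distance 5: (row=0, col=6), (row=1, col=5), (row=2, col=4), (row=3, col=3), (row=4, col=2)  <- goal reached here
One shortest path (5 moves): (row=4, col=7) -> (row=4, col=6) -> (row=4, col=5) -> (row=4, col=4) -> (row=3, col=4) -> (row=2, col=4)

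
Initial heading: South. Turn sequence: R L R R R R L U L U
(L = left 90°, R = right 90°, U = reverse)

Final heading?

Answer: Final heading: North

Derivation:
Start: South
  R (right (90° clockwise)) -> West
  L (left (90° counter-clockwise)) -> South
  R (right (90° clockwise)) -> West
  R (right (90° clockwise)) -> North
  R (right (90° clockwise)) -> East
  R (right (90° clockwise)) -> South
  L (left (90° counter-clockwise)) -> East
  U (U-turn (180°)) -> West
  L (left (90° counter-clockwise)) -> South
  U (U-turn (180°)) -> North
Final: North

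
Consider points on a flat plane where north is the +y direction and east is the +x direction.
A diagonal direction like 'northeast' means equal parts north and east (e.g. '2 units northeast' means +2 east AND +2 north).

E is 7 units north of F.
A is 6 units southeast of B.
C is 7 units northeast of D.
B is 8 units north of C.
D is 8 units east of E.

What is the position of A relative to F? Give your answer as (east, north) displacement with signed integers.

Place F at the origin (east=0, north=0).
  E is 7 units north of F: delta (east=+0, north=+7); E at (east=0, north=7).
  D is 8 units east of E: delta (east=+8, north=+0); D at (east=8, north=7).
  C is 7 units northeast of D: delta (east=+7, north=+7); C at (east=15, north=14).
  B is 8 units north of C: delta (east=+0, north=+8); B at (east=15, north=22).
  A is 6 units southeast of B: delta (east=+6, north=-6); A at (east=21, north=16).
Therefore A relative to F: (east=21, north=16).

Answer: A is at (east=21, north=16) relative to F.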